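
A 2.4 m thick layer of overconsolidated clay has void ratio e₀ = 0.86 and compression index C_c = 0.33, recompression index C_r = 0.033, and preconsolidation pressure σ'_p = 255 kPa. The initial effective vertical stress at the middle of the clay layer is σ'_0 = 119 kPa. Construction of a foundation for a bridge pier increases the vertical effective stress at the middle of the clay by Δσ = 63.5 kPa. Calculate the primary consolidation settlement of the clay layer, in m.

Final effective stress: σ'_f = 119 + 63.5 = 182.5 kPa.
σ'_f = 182.5 ≤ σ'_p = 255 kPa, so the clay remains overconsolidated and only the recompression index applies:
S_c = C_r·H/(1+e₀)·log₁₀(σ'_f/σ'_0) = 0.033×2.4/1.86×log₁₀(182.5/119)
    = 0.04258 × 0.18572 = 0.007908 m

S_c ≈ 0.00791 m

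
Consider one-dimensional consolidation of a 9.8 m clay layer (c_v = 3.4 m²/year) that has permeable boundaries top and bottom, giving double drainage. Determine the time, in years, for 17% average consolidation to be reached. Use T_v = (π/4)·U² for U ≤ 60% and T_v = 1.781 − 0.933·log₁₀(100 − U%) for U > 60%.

Drainage path length: H_d = H/2 = 4.9 m (double drainage).
U ≤ 60%: T_v = (π/4)·U² = (π/4)×0.17² = 0.022698.
t = T_v·H_d²/c_v = 0.022698×4.9²/3.4 = 0.1603 years.

t ≈ 0.16 years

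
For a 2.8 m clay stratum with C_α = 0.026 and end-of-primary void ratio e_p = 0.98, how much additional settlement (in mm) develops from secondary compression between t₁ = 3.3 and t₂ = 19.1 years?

Secondary compression: S_s = C_α·H/(1+e_p)·log₁₀(t₂/t₁)
S_s = 0.026×2.8/(1+0.98)×log₁₀(19.1/3.3)
    = 0.03677 × 0.7625 = 0.02804 m

S_s ≈ 28 mm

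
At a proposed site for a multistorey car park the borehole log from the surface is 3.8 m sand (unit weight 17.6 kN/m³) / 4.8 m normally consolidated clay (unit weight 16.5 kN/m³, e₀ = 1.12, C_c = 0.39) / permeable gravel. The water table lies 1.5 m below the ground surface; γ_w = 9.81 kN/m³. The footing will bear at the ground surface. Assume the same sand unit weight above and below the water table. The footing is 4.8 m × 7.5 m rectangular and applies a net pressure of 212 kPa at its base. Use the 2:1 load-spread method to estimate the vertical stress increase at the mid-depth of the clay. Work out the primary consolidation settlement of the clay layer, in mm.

Mid-depth of clay below the ground surface: z = 3.8 + 4.8/2 = 6.2 m.
Total vertical stress at mid-clay: σ_v = 17.6×3.8 + 16.5×2.4 = 106.48 kPa.
Pore pressure: u = 9.81×(6.2 − 1.5) = 46.107 kPa.
Initial effective stress: σ'_0 = σ_v − u = 106.48 − 46.107 = 60.373 kPa.
Stress increase at mid-clay by the 2:1 spreading method:
Δσ = qBL/((B+z)(L+z)) = 212×4.8×7.5/((4.8+6.2)(7.5+6.2)) = 50.644 kPa
Final effective stress: σ'_f = σ'_0 + Δσ = 60.373 + 50.644 = 111.02 kPa.
Normally consolidated clay, so the full stress increment lies on the virgin compression line:
S_c = C_c·H/(1+e₀)·log₁₀(σ'_f/σ'_0) = 0.39×4.8/(1+1.12)×log₁₀(111.02/60.373)
    = 0.88302 × 0.26456 = 0.2336 m

S_c ≈ 234 mm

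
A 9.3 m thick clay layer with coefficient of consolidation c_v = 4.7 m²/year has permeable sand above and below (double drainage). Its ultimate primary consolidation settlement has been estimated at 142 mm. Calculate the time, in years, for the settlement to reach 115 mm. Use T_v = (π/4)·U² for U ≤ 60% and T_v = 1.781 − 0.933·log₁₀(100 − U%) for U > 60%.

t ≈ 2.7 years

Drainage path length: H_d = H/2 = 4.65 m (double drainage).
U = S(t)/S_ult = 115/142 = 0.8099.
U > 60%: T_v = 1.781 − 0.933·log₁₀(100 − 80.986) = 0.58762.
t = T_v·H_d²/c_v = 0.58762×4.65²/4.7 = 2.703 years.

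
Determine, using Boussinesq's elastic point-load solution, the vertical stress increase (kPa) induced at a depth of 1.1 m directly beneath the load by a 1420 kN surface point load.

Boussinesq vertical stress below a point load on an elastic half-space:
Δσ_z = 3P/(2πz²) · [1 + (r/z)²]^(−5/2)
r/z = 0/1.1 = 0; [1+(r/z)²]^(−5/2) = 1.
Δσ_z = 3×1420/(2π×1.1²) × 1 = 560.33 × 1 = 560.3 kPa

Δσ_z ≈ 560 kPa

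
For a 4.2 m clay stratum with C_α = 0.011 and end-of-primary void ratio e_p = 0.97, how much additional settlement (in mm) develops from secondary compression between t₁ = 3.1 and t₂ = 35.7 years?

Secondary compression: S_s = C_α·H/(1+e_p)·log₁₀(t₂/t₁)
S_s = 0.011×4.2/(1+0.97)×log₁₀(35.7/3.1)
    = 0.02345 × 1.061 = 0.02489 m

S_s ≈ 24.9 mm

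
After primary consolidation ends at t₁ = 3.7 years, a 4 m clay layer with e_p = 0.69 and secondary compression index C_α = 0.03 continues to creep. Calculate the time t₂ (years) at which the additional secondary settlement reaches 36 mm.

t₂ ≈ 11.9 years

S_s = C_α·H/(1+e_p)·log₁₀(t₂/t₁) ⇒ log₁₀(t₂/t₁) = S_s·(1+e_p)/(C_α·H).
log₁₀(t₂/t₁) = 0.036 × (1+0.69) / (0.03×4) = 0.507
t₂ = t₁ × 10^0.507 = 3.7 × 3.214 = 11.89 years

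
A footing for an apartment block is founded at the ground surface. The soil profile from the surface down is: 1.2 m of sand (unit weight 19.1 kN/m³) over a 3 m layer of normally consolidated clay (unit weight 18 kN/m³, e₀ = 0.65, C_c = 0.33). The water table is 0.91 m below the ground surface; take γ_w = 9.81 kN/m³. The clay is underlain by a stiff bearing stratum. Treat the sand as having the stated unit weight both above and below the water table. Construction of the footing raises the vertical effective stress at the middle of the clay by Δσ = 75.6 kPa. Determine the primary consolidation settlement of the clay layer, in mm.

Mid-depth of clay below the ground surface: z = 1.2 + 3/2 = 2.7 m.
Total vertical stress at mid-clay: σ_v = 19.1×1.2 + 18×1.5 = 49.92 kPa.
Pore pressure: u = 9.81×(2.7 − 0.91) = 17.56 kPa.
Initial effective stress: σ'_0 = σ_v − u = 49.92 − 17.56 = 32.36 kPa.
Final effective stress: σ'_f = σ'_0 + Δσ = 32.36 + 75.6 = 107.96 kPa.
Normally consolidated clay, so the full stress increment lies on the virgin compression line:
S_c = C_c·H/(1+e₀)·log₁₀(σ'_f/σ'_0) = 0.33×3/(1+0.65)×log₁₀(107.96/32.36)
    = 0.6 × 0.52325 = 0.314 m

S_c ≈ 314 mm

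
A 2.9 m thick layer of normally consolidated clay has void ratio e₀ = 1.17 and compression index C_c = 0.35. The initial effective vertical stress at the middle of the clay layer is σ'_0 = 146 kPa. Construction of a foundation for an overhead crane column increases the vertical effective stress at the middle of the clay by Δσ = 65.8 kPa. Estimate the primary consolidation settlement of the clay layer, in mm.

S_c ≈ 75.6 mm

Final effective stress: σ'_f = σ'_0 + Δσ = 146 + 65.8 = 211.8 kPa.
Normally consolidated clay, so the full stress increment lies on the virgin compression line:
S_c = C_c·H/(1+e₀)·log₁₀(σ'_f/σ'_0) = 0.35×2.9/(1+1.17)×log₁₀(211.8/146)
    = 0.46774 × 0.16157 = 0.07557 m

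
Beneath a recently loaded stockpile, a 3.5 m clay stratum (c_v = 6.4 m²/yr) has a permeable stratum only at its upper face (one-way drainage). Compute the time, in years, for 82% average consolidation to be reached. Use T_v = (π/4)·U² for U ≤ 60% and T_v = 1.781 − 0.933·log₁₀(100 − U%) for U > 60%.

t ≈ 1.17 years

Drainage path length: H_d = H = 3.5 m (single drainage).
U > 60%: T_v = 1.781 − 0.933·log₁₀(100 − 82) = 0.60983.
t = T_v·H_d²/c_v = 0.60983×3.5²/6.4 = 1.167 years.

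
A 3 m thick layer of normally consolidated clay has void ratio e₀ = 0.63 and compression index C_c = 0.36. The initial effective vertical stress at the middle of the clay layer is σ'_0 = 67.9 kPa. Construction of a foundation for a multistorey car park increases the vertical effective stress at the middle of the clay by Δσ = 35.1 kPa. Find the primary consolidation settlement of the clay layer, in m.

Final effective stress: σ'_f = σ'_0 + Δσ = 67.9 + 35.1 = 103 kPa.
Normally consolidated clay, so the full stress increment lies on the virgin compression line:
S_c = C_c·H/(1+e₀)·log₁₀(σ'_f/σ'_0) = 0.36×3/(1+0.63)×log₁₀(103/67.9)
    = 0.66258 × 0.18097 = 0.1199 m

S_c ≈ 0.12 m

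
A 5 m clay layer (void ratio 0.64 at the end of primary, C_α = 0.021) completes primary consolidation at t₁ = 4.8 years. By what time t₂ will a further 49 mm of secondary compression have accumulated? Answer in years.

t₂ ≈ 28 years

S_s = C_α·H/(1+e_p)·log₁₀(t₂/t₁) ⇒ log₁₀(t₂/t₁) = S_s·(1+e_p)/(C_α·H).
log₁₀(t₂/t₁) = 0.049 × (1+0.64) / (0.021×5) = 0.7653
t₂ = t₁ × 10^0.7653 = 4.8 × 5.826 = 27.96 years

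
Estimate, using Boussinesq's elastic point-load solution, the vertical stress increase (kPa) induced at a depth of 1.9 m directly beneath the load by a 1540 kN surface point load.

Δσ_z ≈ 204 kPa

Boussinesq vertical stress below a point load on an elastic half-space:
Δσ_z = 3P/(2πz²) · [1 + (r/z)²]^(−5/2)
r/z = 0/1.9 = 0; [1+(r/z)²]^(−5/2) = 1.
Δσ_z = 3×1540/(2π×1.9²) × 1 = 203.68 × 1 = 203.7 kPa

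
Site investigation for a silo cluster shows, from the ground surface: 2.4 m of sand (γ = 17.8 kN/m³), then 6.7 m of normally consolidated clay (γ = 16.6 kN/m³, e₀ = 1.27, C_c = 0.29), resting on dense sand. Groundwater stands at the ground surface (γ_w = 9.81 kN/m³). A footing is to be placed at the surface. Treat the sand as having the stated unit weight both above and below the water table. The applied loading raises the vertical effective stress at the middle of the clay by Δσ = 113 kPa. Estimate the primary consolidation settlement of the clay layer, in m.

Mid-depth of clay below the ground surface: z = 2.4 + 6.7/2 = 5.75 m.
Total vertical stress at mid-clay: σ_v = 17.8×2.4 + 16.6×3.35 = 98.33 kPa.
Pore pressure: u = 9.81×(5.75 − 0) = 56.408 kPa.
Initial effective stress: σ'_0 = σ_v − u = 98.33 − 56.408 = 41.922 kPa.
Final effective stress: σ'_f = σ'_0 + Δσ = 41.922 + 113 = 154.92 kPa.
Normally consolidated clay, so the full stress increment lies on the virgin compression line:
S_c = C_c·H/(1+e₀)·log₁₀(σ'_f/σ'_0) = 0.29×6.7/(1+1.27)×log₁₀(154.92/41.922)
    = 0.85595 × 0.56767 = 0.4859 m

S_c ≈ 0.486 m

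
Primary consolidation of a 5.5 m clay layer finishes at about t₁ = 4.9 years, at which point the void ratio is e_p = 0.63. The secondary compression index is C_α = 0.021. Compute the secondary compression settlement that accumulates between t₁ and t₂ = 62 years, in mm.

S_s ≈ 78.1 mm

Secondary compression: S_s = C_α·H/(1+e_p)·log₁₀(t₂/t₁)
S_s = 0.021×5.5/(1+0.63)×log₁₀(62/4.9)
    = 0.07086 × 1.102 = 0.0781 m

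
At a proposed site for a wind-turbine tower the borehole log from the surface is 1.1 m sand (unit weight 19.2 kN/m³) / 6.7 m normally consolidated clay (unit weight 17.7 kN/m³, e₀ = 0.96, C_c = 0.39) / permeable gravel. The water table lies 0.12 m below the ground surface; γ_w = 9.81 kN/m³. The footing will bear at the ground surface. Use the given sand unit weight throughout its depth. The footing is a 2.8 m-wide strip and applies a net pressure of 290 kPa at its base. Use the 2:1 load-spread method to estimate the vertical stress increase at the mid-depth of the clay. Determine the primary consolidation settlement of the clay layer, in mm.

Mid-depth of clay below the ground surface: z = 1.1 + 6.7/2 = 4.45 m.
Total vertical stress at mid-clay: σ_v = 19.2×1.1 + 17.7×3.35 = 80.415 kPa.
Pore pressure: u = 9.81×(4.45 − 0.12) = 42.477 kPa.
Initial effective stress: σ'_0 = σ_v − u = 80.415 − 42.477 = 37.938 kPa.
Stress increase at mid-clay by the 2:1 spreading method:
Δσ = qB/(B+z) = 290×2.8/(2.8+4.45) = 112 kPa
Final effective stress: σ'_f = σ'_0 + Δσ = 37.938 + 112 = 149.94 kPa.
Normally consolidated clay, so the full stress increment lies on the virgin compression line:
S_c = C_c·H/(1+e₀)·log₁₀(σ'_f/σ'_0) = 0.39×6.7/(1+0.96)×log₁₀(149.94/37.938)
    = 1.3332 × 0.59684 = 0.7957 m

S_c ≈ 796 mm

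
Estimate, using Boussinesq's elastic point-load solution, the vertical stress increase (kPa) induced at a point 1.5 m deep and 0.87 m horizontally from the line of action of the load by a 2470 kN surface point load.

Boussinesq vertical stress below a point load on an elastic half-space:
Δσ_z = 3P/(2πz²) · [1 + (r/z)²]^(−5/2)
r/z = 0.87/1.5 = 0.58; [1+(r/z)²]^(−5/2) = 0.48435.
Δσ_z = 3×2470/(2π×1.5²) × 0.48435 = 524.15 × 0.48435 = 253.9 kPa

Δσ_z ≈ 254 kPa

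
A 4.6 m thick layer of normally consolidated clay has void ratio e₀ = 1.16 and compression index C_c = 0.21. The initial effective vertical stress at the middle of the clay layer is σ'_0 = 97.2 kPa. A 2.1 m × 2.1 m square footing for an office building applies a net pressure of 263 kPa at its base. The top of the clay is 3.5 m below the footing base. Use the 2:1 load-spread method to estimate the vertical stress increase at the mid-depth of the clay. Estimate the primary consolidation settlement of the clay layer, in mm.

S_c ≈ 34 mm

Mid-depth of clay below the footing base: z = 3.5 + 4.6/2 = 5.8 m.
Stress increase at mid-clay by the 2:1 spreading method:
Δσ = qBL/((B+z)(L+z)) = 263×2.1×2.1/((2.1+5.8)(2.1+5.8)) = 18.584 kPa
Final effective stress: σ'_f = σ'_0 + Δσ = 97.2 + 18.584 = 115.78 kPa.
Normally consolidated clay, so the full stress increment lies on the virgin compression line:
S_c = C_c·H/(1+e₀)·log₁₀(σ'_f/σ'_0) = 0.21×4.6/(1+1.16)×log₁₀(115.78/97.2)
    = 0.44722 × 0.075967 = 0.03397 m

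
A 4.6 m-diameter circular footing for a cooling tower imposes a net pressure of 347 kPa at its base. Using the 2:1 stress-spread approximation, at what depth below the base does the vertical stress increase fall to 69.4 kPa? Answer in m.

z ≈ 5.69 m

2:1 spreading — at depth z the loaded area has grown by z in each plan dimension:
qD²/(D+z)² = Δσ_z ⇒ z = D(√(q/Δσ_z) − 1) = 4.6×(√(347/69.4) − 1) = 5.686 m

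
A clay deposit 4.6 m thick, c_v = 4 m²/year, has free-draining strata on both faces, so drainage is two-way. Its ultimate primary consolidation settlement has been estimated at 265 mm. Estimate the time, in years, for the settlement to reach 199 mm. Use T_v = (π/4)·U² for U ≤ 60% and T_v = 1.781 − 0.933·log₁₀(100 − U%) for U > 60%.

Drainage path length: H_d = H/2 = 2.3 m (double drainage).
U = S(t)/S_ult = 199/265 = 0.7509.
U > 60%: T_v = 1.781 − 0.933·log₁₀(100 − 75.094) = 0.47825.
t = T_v·H_d²/c_v = 0.47825×2.3²/4 = 0.6325 years.

t ≈ 0.632 years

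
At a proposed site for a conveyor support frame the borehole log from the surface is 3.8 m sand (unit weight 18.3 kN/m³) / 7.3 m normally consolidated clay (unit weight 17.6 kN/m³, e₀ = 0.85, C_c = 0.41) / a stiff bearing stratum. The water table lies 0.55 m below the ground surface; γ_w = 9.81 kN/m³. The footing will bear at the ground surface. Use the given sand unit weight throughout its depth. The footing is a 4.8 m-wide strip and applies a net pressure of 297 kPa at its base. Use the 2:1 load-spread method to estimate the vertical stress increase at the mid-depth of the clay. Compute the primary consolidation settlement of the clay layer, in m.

Mid-depth of clay below the ground surface: z = 3.8 + 7.3/2 = 7.45 m.
Total vertical stress at mid-clay: σ_v = 18.3×3.8 + 17.6×3.65 = 133.78 kPa.
Pore pressure: u = 9.81×(7.45 − 0.55) = 67.689 kPa.
Initial effective stress: σ'_0 = σ_v − u = 133.78 − 67.689 = 66.091 kPa.
Stress increase at mid-clay by the 2:1 spreading method:
Δσ = qB/(B+z) = 297×4.8/(4.8+7.45) = 116.38 kPa
Final effective stress: σ'_f = σ'_0 + Δσ = 66.091 + 116.38 = 182.47 kPa.
Normally consolidated clay, so the full stress increment lies on the virgin compression line:
S_c = C_c·H/(1+e₀)·log₁₀(σ'_f/σ'_0) = 0.41×7.3/(1+0.85)×log₁₀(182.47/66.091)
    = 1.6178 × 0.44105 = 0.7135 m

S_c ≈ 0.714 m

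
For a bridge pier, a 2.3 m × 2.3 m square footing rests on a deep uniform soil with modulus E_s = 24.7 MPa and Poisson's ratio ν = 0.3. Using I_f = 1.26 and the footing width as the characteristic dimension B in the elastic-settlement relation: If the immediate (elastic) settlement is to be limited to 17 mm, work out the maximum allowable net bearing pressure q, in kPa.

q ≈ 159 kPa

E_s = 24.7 MPa = 24700 kPa.
S_e = q·B·(1−ν²)/E_s · I_f  ⇒  q = S_e·E_s / (B·(1−ν²)·I_f).
q = 0.017 × 24700 / (2.3 × 0.91 × 1.26) = 159.2 kPa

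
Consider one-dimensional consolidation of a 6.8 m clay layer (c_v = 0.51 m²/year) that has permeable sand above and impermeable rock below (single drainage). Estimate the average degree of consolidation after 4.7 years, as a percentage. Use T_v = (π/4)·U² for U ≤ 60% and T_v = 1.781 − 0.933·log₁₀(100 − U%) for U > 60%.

Drainage path length: H_d = H = 6.8 m (single drainage).
T_v = c_v·t/H_d² = 0.51×4.7/6.8² = 0.051838.
T_v = 0.051838 corresponds to the U ≤ 60% branch:
U = √(4T_v/π) = 0.2569

U ≈ 25.7 %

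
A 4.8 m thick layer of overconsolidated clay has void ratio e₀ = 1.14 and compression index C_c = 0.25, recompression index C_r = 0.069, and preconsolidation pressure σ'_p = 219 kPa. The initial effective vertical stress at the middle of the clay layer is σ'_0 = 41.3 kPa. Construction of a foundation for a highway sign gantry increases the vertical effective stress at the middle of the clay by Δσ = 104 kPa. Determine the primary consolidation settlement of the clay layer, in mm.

Final effective stress: σ'_f = 41.3 + 104 = 145.3 kPa.
σ'_f = 145.3 ≤ σ'_p = 219 kPa, so the clay remains overconsolidated and only the recompression index applies:
S_c = C_r·H/(1+e₀)·log₁₀(σ'_f/σ'_0) = 0.069×4.8/2.14×log₁₀(145.3/41.3)
    = 0.15477 × 0.54632 = 0.08455 m

S_c ≈ 84.6 mm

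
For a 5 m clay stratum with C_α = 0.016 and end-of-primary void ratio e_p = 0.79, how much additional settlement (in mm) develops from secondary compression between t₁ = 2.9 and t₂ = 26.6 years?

Secondary compression: S_s = C_α·H/(1+e_p)·log₁₀(t₂/t₁)
S_s = 0.016×5/(1+0.79)×log₁₀(26.6/2.9)
    = 0.04469 × 0.9625 = 0.04302 m

S_s ≈ 43 mm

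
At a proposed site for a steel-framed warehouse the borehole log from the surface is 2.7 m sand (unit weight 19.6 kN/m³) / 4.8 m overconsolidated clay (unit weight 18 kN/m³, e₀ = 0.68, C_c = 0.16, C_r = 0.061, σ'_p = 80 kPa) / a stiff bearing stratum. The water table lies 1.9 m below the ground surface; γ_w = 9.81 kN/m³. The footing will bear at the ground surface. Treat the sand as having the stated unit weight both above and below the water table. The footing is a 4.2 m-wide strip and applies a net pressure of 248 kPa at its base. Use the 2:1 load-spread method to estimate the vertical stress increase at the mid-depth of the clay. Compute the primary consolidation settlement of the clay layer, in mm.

Mid-depth of clay below the ground surface: z = 2.7 + 4.8/2 = 5.1 m.
Total vertical stress at mid-clay: σ_v = 19.6×2.7 + 18×2.4 = 96.12 kPa.
Pore pressure: u = 9.81×(5.1 − 1.9) = 31.392 kPa.
Initial effective stress: σ'_0 = σ_v − u = 96.12 − 31.392 = 64.728 kPa.
Stress increase at mid-clay by the 2:1 spreading method:
Δσ = qB/(B+z) = 248×4.2/(4.2+5.1) = 112 kPa
Final effective stress: σ'_f = 64.728 + 112 = 176.73 kPa.
σ'_f = 176.73 > σ'_p = 80 kPa, so the stress path crosses the preconsolidation pressure — recompression up to σ'_p, then virgin compression beyond:
S_c = H/(1+e₀)·[C_r·log₁₀(σ'_p/σ'_0) + C_c·log₁₀(σ'_f/σ'_p)]
    = 4.8/1.68 × [0.061×log₁₀(80/64.728) + 0.16×log₁₀(176.73/80)]
    = 2.8571 × [0.0056119 + 0.055075] = 0.1734 m

S_c ≈ 173 mm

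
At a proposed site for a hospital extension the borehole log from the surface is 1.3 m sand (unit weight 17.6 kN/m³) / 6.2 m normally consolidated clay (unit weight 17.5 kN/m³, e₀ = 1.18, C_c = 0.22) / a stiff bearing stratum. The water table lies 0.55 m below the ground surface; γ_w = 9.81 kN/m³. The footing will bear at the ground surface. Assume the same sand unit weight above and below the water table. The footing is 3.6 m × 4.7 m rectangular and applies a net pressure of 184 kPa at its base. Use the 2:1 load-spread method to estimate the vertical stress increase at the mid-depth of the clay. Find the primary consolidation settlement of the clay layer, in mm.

Mid-depth of clay below the ground surface: z = 1.3 + 6.2/2 = 4.4 m.
Total vertical stress at mid-clay: σ_v = 17.6×1.3 + 17.5×3.1 = 77.13 kPa.
Pore pressure: u = 9.81×(4.4 − 0.55) = 37.769 kPa.
Initial effective stress: σ'_0 = σ_v − u = 77.13 − 37.769 = 39.361 kPa.
Stress increase at mid-clay by the 2:1 spreading method:
Δσ = qBL/((B+z)(L+z)) = 184×3.6×4.7/((3.6+4.4)(4.7+4.4)) = 42.765 kPa
Final effective stress: σ'_f = σ'_0 + Δσ = 39.361 + 42.765 = 82.126 kPa.
Normally consolidated clay, so the full stress increment lies on the virgin compression line:
S_c = C_c·H/(1+e₀)·log₁₀(σ'_f/σ'_0) = 0.22×6.2/(1+1.18)×log₁₀(82.126/39.361)
    = 0.62569 × 0.31941 = 0.1999 m

S_c ≈ 200 mm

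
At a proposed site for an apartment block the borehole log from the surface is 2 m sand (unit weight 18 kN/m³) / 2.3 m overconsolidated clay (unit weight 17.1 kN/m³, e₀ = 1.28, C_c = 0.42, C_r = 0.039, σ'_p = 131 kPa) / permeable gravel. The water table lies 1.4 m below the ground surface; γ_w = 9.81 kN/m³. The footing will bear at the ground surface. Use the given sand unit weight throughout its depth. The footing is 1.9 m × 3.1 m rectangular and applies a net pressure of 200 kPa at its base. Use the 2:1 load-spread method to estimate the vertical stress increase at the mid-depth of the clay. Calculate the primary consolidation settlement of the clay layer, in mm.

S_c ≈ 11.6 mm

Mid-depth of clay below the ground surface: z = 2 + 2.3/2 = 3.15 m.
Total vertical stress at mid-clay: σ_v = 18×2 + 17.1×1.15 = 55.665 kPa.
Pore pressure: u = 9.81×(3.15 − 1.4) = 17.168 kPa.
Initial effective stress: σ'_0 = σ_v − u = 55.665 − 17.168 = 38.497 kPa.
Stress increase at mid-clay by the 2:1 spreading method:
Δσ = qBL/((B+z)(L+z)) = 200×1.9×3.1/((1.9+3.15)(3.1+3.15)) = 37.323 kPa
Final effective stress: σ'_f = 38.497 + 37.323 = 75.82 kPa.
σ'_f = 75.82 ≤ σ'_p = 131 kPa, so the clay remains overconsolidated and only the recompression index applies:
S_c = C_r·H/(1+e₀)·log₁₀(σ'_f/σ'_0) = 0.039×2.3/2.28×log₁₀(75.82/38.497)
    = 0.039343 × 0.29436 = 0.01158 m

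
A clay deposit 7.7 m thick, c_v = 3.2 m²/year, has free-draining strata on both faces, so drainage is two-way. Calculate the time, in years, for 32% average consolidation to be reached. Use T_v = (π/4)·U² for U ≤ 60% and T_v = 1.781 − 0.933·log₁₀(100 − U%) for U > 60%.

t ≈ 0.373 years

Drainage path length: H_d = H/2 = 3.85 m (double drainage).
U ≤ 60%: T_v = (π/4)·U² = (π/4)×0.32² = 0.080425.
t = T_v·H_d²/c_v = 0.080425×3.85²/3.2 = 0.3725 years.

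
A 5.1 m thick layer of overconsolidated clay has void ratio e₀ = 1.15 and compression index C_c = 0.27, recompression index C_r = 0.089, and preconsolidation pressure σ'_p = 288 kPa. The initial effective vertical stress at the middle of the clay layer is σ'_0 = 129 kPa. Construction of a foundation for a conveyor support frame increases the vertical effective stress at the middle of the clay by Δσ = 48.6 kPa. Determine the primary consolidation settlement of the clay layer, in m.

Final effective stress: σ'_f = 129 + 48.6 = 177.6 kPa.
σ'_f = 177.6 ≤ σ'_p = 288 kPa, so the clay remains overconsolidated and only the recompression index applies:
S_c = C_r·H/(1+e₀)·log₁₀(σ'_f/σ'_0) = 0.089×5.1/2.15×log₁₀(177.6/129)
    = 0.21112 × 0.13885 = 0.02931 m

S_c ≈ 0.0293 m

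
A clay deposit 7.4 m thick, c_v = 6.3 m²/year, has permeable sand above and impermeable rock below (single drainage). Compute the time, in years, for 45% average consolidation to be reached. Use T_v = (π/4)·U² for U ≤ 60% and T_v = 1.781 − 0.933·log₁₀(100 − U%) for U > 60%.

t ≈ 1.38 years

Drainage path length: H_d = H = 7.4 m (single drainage).
U ≤ 60%: T_v = (π/4)·U² = (π/4)×0.45² = 0.15904.
t = T_v·H_d²/c_v = 0.15904×7.4²/6.3 = 1.382 years.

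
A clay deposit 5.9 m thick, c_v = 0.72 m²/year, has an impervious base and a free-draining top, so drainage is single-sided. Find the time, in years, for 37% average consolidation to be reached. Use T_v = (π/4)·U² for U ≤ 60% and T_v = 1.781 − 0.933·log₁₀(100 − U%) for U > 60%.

Drainage path length: H_d = H = 5.9 m (single drainage).
U ≤ 60%: T_v = (π/4)·U² = (π/4)×0.37² = 0.10752.
t = T_v·H_d²/c_v = 0.10752×5.9²/0.72 = 5.198 years.

t ≈ 5.2 years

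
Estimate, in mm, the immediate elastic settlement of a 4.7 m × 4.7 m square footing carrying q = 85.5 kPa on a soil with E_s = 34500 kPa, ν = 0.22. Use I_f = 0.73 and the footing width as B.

S_e ≈ 8.09 mm

Immediate (elastic) settlement: S_e = q·B·(1−ν²)/E_s · I_f.
S_e = 85.5 × 4.7 × (1 − 0.22²) / 34500 × 0.73
    = 85.5 × 4.7 × 0.9516 / 34500 × 0.73
    = 0.008091 m = 8.091 mm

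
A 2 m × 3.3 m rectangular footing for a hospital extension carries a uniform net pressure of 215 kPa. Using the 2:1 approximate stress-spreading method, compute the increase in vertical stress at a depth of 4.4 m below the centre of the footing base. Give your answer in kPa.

By the 2:1 method the load spreads at 1 horizontal : 2 vertical, so at depth z the loaded area has grown by z in each plan dimension:
Δσ = qBL/((B+z)(L+z)) = 215×2×3.3/((2+4.4)(3.3+4.4)) = 28.795 kPa

Δσ_z ≈ 28.8 kPa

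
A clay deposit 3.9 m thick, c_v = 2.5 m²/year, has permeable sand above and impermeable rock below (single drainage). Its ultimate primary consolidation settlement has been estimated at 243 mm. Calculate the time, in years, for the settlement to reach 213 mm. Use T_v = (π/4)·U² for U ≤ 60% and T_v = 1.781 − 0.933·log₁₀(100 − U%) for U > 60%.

t ≈ 4.64 years

Drainage path length: H_d = H = 3.9 m (single drainage).
U = S(t)/S_ult = 213/243 = 0.8765.
U > 60%: T_v = 1.781 − 0.933·log₁₀(100 − 87.654) = 0.76262.
t = T_v·H_d²/c_v = 0.76262×3.9²/2.5 = 4.64 years.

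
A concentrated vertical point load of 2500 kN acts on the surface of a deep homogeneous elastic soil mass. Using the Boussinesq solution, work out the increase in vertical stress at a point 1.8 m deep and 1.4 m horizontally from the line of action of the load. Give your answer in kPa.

Δσ_z ≈ 113 kPa

Boussinesq vertical stress below a point load on an elastic half-space:
Δσ_z = 3P/(2πz²) · [1 + (r/z)²]^(−5/2)
r/z = 1.4/1.8 = 0.77778; [1+(r/z)²]^(−5/2) = 0.30645.
Δσ_z = 3×2500/(2π×1.8²) × 0.30645 = 368.41 × 0.30645 = 112.9 kPa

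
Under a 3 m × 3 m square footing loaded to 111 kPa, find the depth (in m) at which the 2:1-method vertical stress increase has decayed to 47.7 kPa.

z ≈ 1.58 m

2:1 spreading — at depth z the loaded area has grown by z in each plan dimension:
qB²/(B+z)² = Δσ_z ⇒ z = B(√(q/Δσ_z) − 1) = 3×(√(111/47.7) − 1) = 1.576 m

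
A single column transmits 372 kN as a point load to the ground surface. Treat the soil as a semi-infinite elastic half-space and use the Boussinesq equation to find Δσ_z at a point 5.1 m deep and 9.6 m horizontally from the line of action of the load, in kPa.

Δσ_z ≈ 0.155 kPa

Boussinesq vertical stress below a point load on an elastic half-space:
Δσ_z = 3P/(2πz²) · [1 + (r/z)²]^(−5/2)
r/z = 9.6/5.1 = 1.8824; [1+(r/z)²]^(−5/2) = 0.022729.
Δσ_z = 3×372/(2π×5.1²) × 0.022729 = 6.8288 × 0.022729 = 0.1552 kPa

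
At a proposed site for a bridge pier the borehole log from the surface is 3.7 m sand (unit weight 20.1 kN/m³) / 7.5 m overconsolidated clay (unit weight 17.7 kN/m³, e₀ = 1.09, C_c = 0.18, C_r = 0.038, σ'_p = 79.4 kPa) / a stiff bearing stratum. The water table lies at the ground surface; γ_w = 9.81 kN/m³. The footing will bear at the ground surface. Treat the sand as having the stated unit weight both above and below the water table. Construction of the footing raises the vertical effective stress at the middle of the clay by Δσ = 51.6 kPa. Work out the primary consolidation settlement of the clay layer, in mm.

S_c ≈ 124 mm

Mid-depth of clay below the ground surface: z = 3.7 + 7.5/2 = 7.45 m.
Total vertical stress at mid-clay: σ_v = 20.1×3.7 + 17.7×3.75 = 140.75 kPa.
Pore pressure: u = 9.81×(7.45 − 0) = 73.085 kPa.
Initial effective stress: σ'_0 = σ_v − u = 140.75 − 73.085 = 67.665 kPa.
Final effective stress: σ'_f = 67.665 + 51.6 = 119.27 kPa.
σ'_f = 119.27 > σ'_p = 79.4 kPa, so the stress path crosses the preconsolidation pressure — recompression up to σ'_p, then virgin compression beyond:
S_c = H/(1+e₀)·[C_r·log₁₀(σ'_p/σ'_0) + C_c·log₁₀(σ'_f/σ'_p)]
    = 7.5/2.09 × [0.038×log₁₀(79.4/67.665) + 0.18×log₁₀(119.27/79.4)]
    = 3.5885 × [0.0026393 + 0.031808] = 0.1236 m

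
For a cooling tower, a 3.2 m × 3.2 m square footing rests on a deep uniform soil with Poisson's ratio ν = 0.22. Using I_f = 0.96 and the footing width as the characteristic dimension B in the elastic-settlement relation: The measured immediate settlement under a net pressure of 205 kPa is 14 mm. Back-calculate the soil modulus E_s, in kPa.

S_e = q·B·(1−ν²)/E_s · I_f  ⇒  E_s = q·B·(1−ν²)·I_f / S_e.
E_s = 205 × 3.2 × 0.9516 × 0.96 / 0.014 = 42810 kPa

E_s ≈ 42800 kPa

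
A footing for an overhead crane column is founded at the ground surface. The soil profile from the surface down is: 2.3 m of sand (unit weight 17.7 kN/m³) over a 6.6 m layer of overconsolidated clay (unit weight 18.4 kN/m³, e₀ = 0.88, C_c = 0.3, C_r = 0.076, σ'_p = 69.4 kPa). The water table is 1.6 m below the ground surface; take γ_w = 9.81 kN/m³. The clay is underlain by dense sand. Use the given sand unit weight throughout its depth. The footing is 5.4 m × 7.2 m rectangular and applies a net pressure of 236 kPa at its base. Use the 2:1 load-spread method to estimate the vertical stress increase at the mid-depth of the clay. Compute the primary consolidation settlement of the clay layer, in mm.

Mid-depth of clay below the ground surface: z = 2.3 + 6.6/2 = 5.6 m.
Total vertical stress at mid-clay: σ_v = 17.7×2.3 + 18.4×3.3 = 101.43 kPa.
Pore pressure: u = 9.81×(5.6 − 1.6) = 39.24 kPa.
Initial effective stress: σ'_0 = σ_v − u = 101.43 − 39.24 = 62.19 kPa.
Stress increase at mid-clay by the 2:1 spreading method:
Δσ = qBL/((B+z)(L+z)) = 236×5.4×7.2/((5.4+5.6)(7.2+5.6)) = 65.168 kPa
Final effective stress: σ'_f = 62.19 + 65.168 = 127.36 kPa.
σ'_f = 127.36 > σ'_p = 69.4 kPa, so the stress path crosses the preconsolidation pressure — recompression up to σ'_p, then virgin compression beyond:
S_c = H/(1+e₀)·[C_r·log₁₀(σ'_p/σ'_0) + C_c·log₁₀(σ'_f/σ'_p)]
    = 6.6/1.88 × [0.076×log₁₀(69.4/62.19) + 0.3×log₁₀(127.36/69.4)]
    = 3.5106 × [0.0036206 + 0.079102] = 0.2904 m

S_c ≈ 290 mm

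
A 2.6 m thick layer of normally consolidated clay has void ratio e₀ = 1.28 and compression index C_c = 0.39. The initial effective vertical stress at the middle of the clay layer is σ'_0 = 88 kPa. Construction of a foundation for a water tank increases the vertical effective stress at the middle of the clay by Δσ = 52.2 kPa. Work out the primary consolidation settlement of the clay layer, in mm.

Final effective stress: σ'_f = σ'_0 + Δσ = 88 + 52.2 = 140.2 kPa.
Normally consolidated clay, so the full stress increment lies on the virgin compression line:
S_c = C_c·H/(1+e₀)·log₁₀(σ'_f/σ'_0) = 0.39×2.6/(1+1.28)×log₁₀(140.2/88)
    = 0.44474 × 0.20227 = 0.08996 m

S_c ≈ 90 mm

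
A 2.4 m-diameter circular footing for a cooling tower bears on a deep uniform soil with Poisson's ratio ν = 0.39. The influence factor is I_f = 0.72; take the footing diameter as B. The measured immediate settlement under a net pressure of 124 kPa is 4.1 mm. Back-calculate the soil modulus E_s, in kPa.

E_s ≈ 44300 kPa

S_e = q·B·(1−ν²)/E_s · I_f  ⇒  E_s = q·B·(1−ν²)·I_f / S_e.
E_s = 124 × 2.4 × 0.8479 × 0.72 / 0.0041 = 44310 kPa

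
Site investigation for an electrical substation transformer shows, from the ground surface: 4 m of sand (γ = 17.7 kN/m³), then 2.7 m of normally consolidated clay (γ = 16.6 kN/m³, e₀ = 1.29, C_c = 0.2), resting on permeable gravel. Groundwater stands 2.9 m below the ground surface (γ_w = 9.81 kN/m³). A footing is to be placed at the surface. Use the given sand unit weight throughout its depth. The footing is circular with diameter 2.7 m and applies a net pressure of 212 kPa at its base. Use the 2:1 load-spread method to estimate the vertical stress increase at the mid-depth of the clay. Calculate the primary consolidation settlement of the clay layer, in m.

Mid-depth of clay below the ground surface: z = 4 + 2.7/2 = 5.35 m.
Total vertical stress at mid-clay: σ_v = 17.7×4 + 16.6×1.35 = 93.21 kPa.
Pore pressure: u = 9.81×(5.35 − 2.9) = 24.035 kPa.
Initial effective stress: σ'_0 = σ_v − u = 93.21 − 24.035 = 69.175 kPa.
Stress increase at mid-clay by the 2:1 spreading method:
Δσ ≈ qD²/(D+z)² = 212×2.7²/(2.7+5.35)² = 23.849 kPa
Final effective stress: σ'_f = σ'_0 + Δσ = 69.175 + 23.849 = 93.024 kPa.
Normally consolidated clay, so the full stress increment lies on the virgin compression line:
S_c = C_c·H/(1+e₀)·log₁₀(σ'_f/σ'_0) = 0.2×2.7/(1+1.29)×log₁₀(93.024/69.175)
    = 0.23581 × 0.12865 = 0.03034 m

S_c ≈ 0.0303 m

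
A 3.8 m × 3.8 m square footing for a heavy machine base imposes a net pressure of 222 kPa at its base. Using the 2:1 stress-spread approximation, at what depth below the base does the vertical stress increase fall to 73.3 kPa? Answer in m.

2:1 spreading — at depth z the loaded area has grown by z in each plan dimension:
qB²/(B+z)² = Δσ_z ⇒ z = B(√(q/Δσ_z) − 1) = 3.8×(√(222/73.3) − 1) = 2.813 m

z ≈ 2.81 m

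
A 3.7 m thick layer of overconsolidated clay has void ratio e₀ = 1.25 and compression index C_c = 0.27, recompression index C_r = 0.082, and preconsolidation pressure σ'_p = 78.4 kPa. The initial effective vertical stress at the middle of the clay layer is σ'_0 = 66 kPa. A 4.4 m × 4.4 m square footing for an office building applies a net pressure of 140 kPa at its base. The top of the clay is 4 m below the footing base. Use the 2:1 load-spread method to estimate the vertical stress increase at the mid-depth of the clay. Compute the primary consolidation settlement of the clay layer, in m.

Mid-depth of clay below the footing base: z = 4 + 3.7/2 = 5.85 m.
Stress increase at mid-clay by the 2:1 spreading method:
Δσ = qBL/((B+z)(L+z)) = 140×4.4×4.4/((4.4+5.85)(4.4+5.85)) = 25.798 kPa
Final effective stress: σ'_f = 66 + 25.798 = 91.798 kPa.
σ'_f = 91.798 > σ'_p = 78.4 kPa, so the stress path crosses the preconsolidation pressure — recompression up to σ'_p, then virgin compression beyond:
S_c = H/(1+e₀)·[C_r·log₁₀(σ'_p/σ'_0) + C_c·log₁₀(σ'_f/σ'_p)]
    = 3.7/2.25 × [0.082×log₁₀(78.4/66) + 0.27×log₁₀(91.798/78.4)]
    = 1.6444 × [0.0061313 + 0.0185] = 0.0405 m

S_c ≈ 0.0405 m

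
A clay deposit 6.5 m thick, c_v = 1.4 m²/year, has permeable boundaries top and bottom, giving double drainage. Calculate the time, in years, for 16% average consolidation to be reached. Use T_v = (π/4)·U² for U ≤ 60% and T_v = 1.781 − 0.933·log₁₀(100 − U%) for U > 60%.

Drainage path length: H_d = H/2 = 3.25 m (double drainage).
U ≤ 60%: T_v = (π/4)·U² = (π/4)×0.16² = 0.020106.
t = T_v·H_d²/c_v = 0.020106×3.25²/1.4 = 0.1517 years.

t ≈ 0.152 years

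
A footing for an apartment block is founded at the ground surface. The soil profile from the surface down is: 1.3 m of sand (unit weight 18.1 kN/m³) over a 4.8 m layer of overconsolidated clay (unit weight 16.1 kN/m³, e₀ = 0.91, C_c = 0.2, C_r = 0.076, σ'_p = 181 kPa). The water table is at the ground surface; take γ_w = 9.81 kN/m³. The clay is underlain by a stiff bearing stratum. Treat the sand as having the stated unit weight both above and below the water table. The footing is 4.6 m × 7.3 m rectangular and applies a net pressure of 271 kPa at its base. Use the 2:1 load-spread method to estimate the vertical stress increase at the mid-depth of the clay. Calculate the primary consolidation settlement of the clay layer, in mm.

S_c ≈ 131 mm

Mid-depth of clay below the ground surface: z = 1.3 + 4.8/2 = 3.7 m.
Total vertical stress at mid-clay: σ_v = 18.1×1.3 + 16.1×2.4 = 62.17 kPa.
Pore pressure: u = 9.81×(3.7 − 0) = 36.297 kPa.
Initial effective stress: σ'_0 = σ_v − u = 62.17 − 36.297 = 25.873 kPa.
Stress increase at mid-clay by the 2:1 spreading method:
Δσ = qBL/((B+z)(L+z)) = 271×4.6×7.3/((4.6+3.7)(7.3+3.7)) = 99.673 kPa
Final effective stress: σ'_f = 25.873 + 99.673 = 125.55 kPa.
σ'_f = 125.55 ≤ σ'_p = 181 kPa, so the clay remains overconsolidated and only the recompression index applies:
S_c = C_r·H/(1+e₀)·log₁₀(σ'_f/σ'_0) = 0.076×4.8/1.91×log₁₀(125.55/25.873)
    = 0.191 × 0.68597 = 0.131 m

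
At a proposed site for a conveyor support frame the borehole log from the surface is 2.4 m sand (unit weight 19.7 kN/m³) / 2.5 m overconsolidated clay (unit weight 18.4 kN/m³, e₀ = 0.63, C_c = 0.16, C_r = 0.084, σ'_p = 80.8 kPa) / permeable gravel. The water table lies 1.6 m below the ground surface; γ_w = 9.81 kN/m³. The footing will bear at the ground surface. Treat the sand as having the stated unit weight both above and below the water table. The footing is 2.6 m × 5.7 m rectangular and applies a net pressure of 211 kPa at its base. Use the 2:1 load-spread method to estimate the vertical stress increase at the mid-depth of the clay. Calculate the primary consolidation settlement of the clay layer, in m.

Mid-depth of clay below the ground surface: z = 2.4 + 2.5/2 = 3.65 m.
Total vertical stress at mid-clay: σ_v = 19.7×2.4 + 18.4×1.25 = 70.28 kPa.
Pore pressure: u = 9.81×(3.65 − 1.6) = 20.11 kPa.
Initial effective stress: σ'_0 = σ_v − u = 70.28 − 20.11 = 50.17 kPa.
Stress increase at mid-clay by the 2:1 spreading method:
Δσ = qBL/((B+z)(L+z)) = 211×2.6×5.7/((2.6+3.65)(5.7+3.65)) = 53.511 kPa
Final effective stress: σ'_f = 50.17 + 53.511 = 103.68 kPa.
σ'_f = 103.68 > σ'_p = 80.8 kPa, so the stress path crosses the preconsolidation pressure — recompression up to σ'_p, then virgin compression beyond:
S_c = H/(1+e₀)·[C_r·log₁₀(σ'_p/σ'_0) + C_c·log₁₀(σ'_f/σ'_p)]
    = 2.5/1.63 × [0.084×log₁₀(80.8/50.17) + 0.16×log₁₀(103.68/80.8)]
    = 1.5337 × [0.017385 + 0.017325] = 0.05323 m

S_c ≈ 0.0532 m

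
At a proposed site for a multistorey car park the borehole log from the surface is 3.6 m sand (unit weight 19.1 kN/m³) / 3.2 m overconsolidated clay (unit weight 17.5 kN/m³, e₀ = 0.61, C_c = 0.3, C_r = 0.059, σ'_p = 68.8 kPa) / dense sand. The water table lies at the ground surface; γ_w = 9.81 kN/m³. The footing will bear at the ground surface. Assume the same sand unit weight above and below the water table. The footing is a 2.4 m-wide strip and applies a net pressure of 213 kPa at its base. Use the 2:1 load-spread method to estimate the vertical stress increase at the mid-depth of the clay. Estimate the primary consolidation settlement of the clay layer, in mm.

Mid-depth of clay below the ground surface: z = 3.6 + 3.2/2 = 5.2 m.
Total vertical stress at mid-clay: σ_v = 19.1×3.6 + 17.5×1.6 = 96.76 kPa.
Pore pressure: u = 9.81×(5.2 − 0) = 51.012 kPa.
Initial effective stress: σ'_0 = σ_v − u = 96.76 − 51.012 = 45.748 kPa.
Stress increase at mid-clay by the 2:1 spreading method:
Δσ = qB/(B+z) = 213×2.4/(2.4+5.2) = 67.263 kPa
Final effective stress: σ'_f = 45.748 + 67.263 = 113.01 kPa.
σ'_f = 113.01 > σ'_p = 68.8 kPa, so the stress path crosses the preconsolidation pressure — recompression up to σ'_p, then virgin compression beyond:
S_c = H/(1+e₀)·[C_r·log₁₀(σ'_p/σ'_0) + C_c·log₁₀(σ'_f/σ'_p)]
    = 3.2/1.61 × [0.059×log₁₀(68.8/45.748) + 0.3×log₁₀(113.01/68.8)]
    = 1.9876 × [0.010456 + 0.064659] = 0.1493 m

S_c ≈ 149 mm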